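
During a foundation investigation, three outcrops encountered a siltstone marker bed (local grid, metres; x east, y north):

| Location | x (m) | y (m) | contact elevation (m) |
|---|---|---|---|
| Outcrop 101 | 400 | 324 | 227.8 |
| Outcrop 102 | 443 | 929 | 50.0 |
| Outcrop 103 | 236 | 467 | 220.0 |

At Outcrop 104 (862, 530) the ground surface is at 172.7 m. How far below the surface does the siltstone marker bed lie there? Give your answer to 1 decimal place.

Let the plane be z = a·x + b·y + c.
Outcrop 102−Outcrop 101: 43a + 605b = −177.8;  Outcrop 103−Outcrop 101: −164a + 143b = −7.8.
Solving gives a = −0.19651, b = −0.27992.
Then c = 227.8 − a·400 − b·324 = 397.10.
At (862, 530): z_contact = −169.39 − 148.36 + 397.10 = 79.35 m.
Depth below ground = 172.7 − 79.35 = 93.4 m.

93.4 m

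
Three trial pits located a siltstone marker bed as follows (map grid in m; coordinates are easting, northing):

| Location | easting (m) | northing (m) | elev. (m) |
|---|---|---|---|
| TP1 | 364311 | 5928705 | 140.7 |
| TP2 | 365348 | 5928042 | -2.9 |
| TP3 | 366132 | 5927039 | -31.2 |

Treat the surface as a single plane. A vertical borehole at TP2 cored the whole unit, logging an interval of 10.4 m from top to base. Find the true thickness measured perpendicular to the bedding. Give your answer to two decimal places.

Two edge vectors: TP1→TP2 = (1037, -663, -143.6), TP1→TP3 = (1821, -1666, -171.9).
Normal n = (TP1→TP2) × (TP1→TP3) = (-125267.9, -83235.3, -520319).
So ∂z/∂easting = −n_x/n_z = −0.24075 and ∂z/∂northing = −n_y/n_z = −0.15997.
|∇z| = √(a²+b²) = 0.28905, so dip δ = arctan(0.28905) = 16.12°.
True thickness = vertical thickness × cos δ = 10.4 × cos 16.12° = 9.99 m.

9.99 m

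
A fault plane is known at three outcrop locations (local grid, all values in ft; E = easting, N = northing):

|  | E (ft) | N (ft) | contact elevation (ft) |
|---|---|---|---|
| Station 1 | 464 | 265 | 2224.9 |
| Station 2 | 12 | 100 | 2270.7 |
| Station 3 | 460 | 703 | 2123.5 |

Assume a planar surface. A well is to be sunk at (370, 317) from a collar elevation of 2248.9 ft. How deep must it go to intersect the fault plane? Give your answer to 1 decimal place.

34.5 ft

Two edge vectors: Station 1→Station 2 = (-452, -165, 45.8), Station 1→Station 3 = (-4, 438, -101.4).
Normal n = (Station 1→Station 2) × (Station 1→Station 3) = (-3329.4, -46016, -198636).
So ∂z/∂E = −n_x/n_z = −0.01676 and ∂z/∂N = −n_y/n_z = −0.23166.
Intercept c from Station 1: 2224.9 + 7.78 + 61.39 = 2294.07.
At (370, 317): z_contact = −6.20 − 73.44 + 2294.07 = 2214.43 ft.
Depth below ground = 2248.9 − 2214.43 = 34.5 ft.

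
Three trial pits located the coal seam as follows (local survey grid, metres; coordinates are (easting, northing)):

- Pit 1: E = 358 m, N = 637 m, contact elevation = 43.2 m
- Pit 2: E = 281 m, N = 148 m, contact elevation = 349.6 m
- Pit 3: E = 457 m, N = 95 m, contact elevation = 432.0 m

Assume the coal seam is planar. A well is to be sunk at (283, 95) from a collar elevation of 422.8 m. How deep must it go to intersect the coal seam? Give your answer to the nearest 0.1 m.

Let the plane be z = a·E + b·N + c.
Pit 2−Pit 1: −77a − 489b = 306.4;  Pit 3−Pit 1: 99a − 542b = 388.8.
Solving gives a = 0.26684, b = −0.66860.
Then c = 43.2 − a·358 − b·637 = 373.57.
At (283, 95): z_contact = 75.52 − 63.52 + 373.57 = 385.57 m.
Depth below ground = 422.8 − 385.57 = 37.2 m.

37.2 m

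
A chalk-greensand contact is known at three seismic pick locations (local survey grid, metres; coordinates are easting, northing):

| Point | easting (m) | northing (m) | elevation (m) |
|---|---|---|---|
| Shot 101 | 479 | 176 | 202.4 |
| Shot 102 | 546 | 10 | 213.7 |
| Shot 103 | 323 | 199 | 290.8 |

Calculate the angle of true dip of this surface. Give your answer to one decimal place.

34.6°

Let the plane be z = a·easting + b·northing + c.
Shot 102−Shot 101: 67a − 166b = 11.3;  Shot 103−Shot 101: −156a + 23b = 88.4.
Solving gives a = −0.61319, b = −0.31557.
Gradient magnitude |∇z| = √(a² + b²) = √(0.37600 + 0.09958) = 0.68963.
True dip = arctan(0.68963) = 34.6°, dipping toward ENE (azimuth ≈ 063°).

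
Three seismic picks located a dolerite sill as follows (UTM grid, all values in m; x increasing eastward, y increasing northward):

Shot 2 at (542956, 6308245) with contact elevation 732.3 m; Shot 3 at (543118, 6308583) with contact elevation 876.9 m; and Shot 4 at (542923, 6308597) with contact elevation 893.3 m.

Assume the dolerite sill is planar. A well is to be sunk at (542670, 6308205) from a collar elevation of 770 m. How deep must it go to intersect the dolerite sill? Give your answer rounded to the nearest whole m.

Let the plane be z = a·x + b·y + c.
Shot 3−Shot 2: 162a + 338b = 144.6;  Shot 4−Shot 2: −33a + 352b = 161.
Solving gives a = −0.05161196, b = 0.45254774.
Then c = 732.3 − a·542956 − b·6308245 = −2826026.71.
At (542670, 6308205): z_contact = −28008.3 + 2854763.9 − 2826026.71 = 729.0 m.
Depth below ground = 770 − 729.0 = 41 m.

41 m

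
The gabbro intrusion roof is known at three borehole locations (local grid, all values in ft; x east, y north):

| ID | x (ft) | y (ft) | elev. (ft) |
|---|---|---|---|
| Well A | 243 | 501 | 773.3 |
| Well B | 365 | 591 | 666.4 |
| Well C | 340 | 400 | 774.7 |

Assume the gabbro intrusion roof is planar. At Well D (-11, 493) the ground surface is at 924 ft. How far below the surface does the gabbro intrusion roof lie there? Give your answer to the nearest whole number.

18 ft

Let the plane be z = a·x + b·y + c.
Well B−Well A: 122a + 90b = −106.9;  Well C−Well A: 97a − 101b = 1.4.
Solving gives a = −0.50688, b = −0.50067.
Then c = 773.3 − a·243 − b·501 = 1147.31.
At (-11, 493): z_contact = 5.6 − 246.8 + 1147.31 = 906.1 ft.
Depth below ground = 924 − 906.1 = 18 ft.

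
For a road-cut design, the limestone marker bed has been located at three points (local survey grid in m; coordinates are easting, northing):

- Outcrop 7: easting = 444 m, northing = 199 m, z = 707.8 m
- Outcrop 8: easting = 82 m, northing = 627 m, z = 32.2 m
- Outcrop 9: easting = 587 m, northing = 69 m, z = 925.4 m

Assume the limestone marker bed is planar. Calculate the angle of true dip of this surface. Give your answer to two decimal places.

52.77°

Let the plane be z = a·easting + b·northing + c.
Outcrop 8−Outcrop 7: −362a + 428b = −675.6;  Outcrop 9−Outcrop 7: 143a − 130b = 217.6.
Solving gives a = 0.37506, b = −1.26128.
Gradient magnitude |∇z| = √(a² + b²) = √(0.14067 + 1.59084) = 1.31587.
True dip = arctan(1.31587) = 52.77°, dipping toward NNW (azimuth ≈ 343°).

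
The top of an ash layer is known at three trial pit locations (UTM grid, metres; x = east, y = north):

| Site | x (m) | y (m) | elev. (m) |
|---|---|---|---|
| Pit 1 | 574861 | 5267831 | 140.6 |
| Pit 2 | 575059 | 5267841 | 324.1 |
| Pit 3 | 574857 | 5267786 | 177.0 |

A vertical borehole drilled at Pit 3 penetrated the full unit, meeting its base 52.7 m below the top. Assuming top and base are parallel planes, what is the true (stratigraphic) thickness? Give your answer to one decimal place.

Let the plane be z = a·x + b·y + c.
Pit 2−Pit 1: 198a + 10b = 183.5;  Pit 3−Pit 1: −4a − 45b = 36.4.
Solving gives a = 0.97198, b = −0.89529.
|∇z| = √(a²+b²) = 1.32147, so dip δ = arctan(1.32147) = 52.88°.
True thickness = vertical thickness × cos δ = 52.7 × cos 52.88° = 31.8 m.

31.8 m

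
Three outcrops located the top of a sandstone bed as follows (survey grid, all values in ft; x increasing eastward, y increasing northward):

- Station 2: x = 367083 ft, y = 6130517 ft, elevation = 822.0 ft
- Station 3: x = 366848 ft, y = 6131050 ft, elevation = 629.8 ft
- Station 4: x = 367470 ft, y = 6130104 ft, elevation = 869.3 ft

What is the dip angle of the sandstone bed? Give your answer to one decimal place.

37.3°

Let the plane be z = a·x + b·y + c.
Station 3−Station 2: −235a + 533b = −192.2;  Station 4−Station 2: 387a − 413b = 47.3.
Solving gives a = −0.49597, b = −0.57927.
Gradient magnitude |∇z| = √(a² + b²) = √(0.24598 + 0.33556) = 0.76259.
True dip = arctan(0.76259) = 37.3°, dipping toward NE (azimuth ≈ 041°).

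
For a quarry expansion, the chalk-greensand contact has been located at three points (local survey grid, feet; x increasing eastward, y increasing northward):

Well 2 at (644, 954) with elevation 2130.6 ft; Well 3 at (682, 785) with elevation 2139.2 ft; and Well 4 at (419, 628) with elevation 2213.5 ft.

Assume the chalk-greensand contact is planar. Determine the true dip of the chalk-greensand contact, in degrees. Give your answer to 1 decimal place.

13.7°

Two edge vectors: Well 2→Well 3 = (38, -169, 8.6), Well 2→Well 4 = (-225, -326, 82.9).
Normal n = (Well 2→Well 3) × (Well 2→Well 4) = (-11206.5, -5085.2, -50413).
So ∂z/∂x = −n_x/n_z = −0.22229 and ∂z/∂y = −n_y/n_z = −0.10087.
Gradient magnitude |∇z| = √(a² + b²) = √(0.04941 + 0.01017) = 0.24411.
True dip = arctan(0.24411) = 13.7°, dipping toward ENE (azimuth ≈ 066°).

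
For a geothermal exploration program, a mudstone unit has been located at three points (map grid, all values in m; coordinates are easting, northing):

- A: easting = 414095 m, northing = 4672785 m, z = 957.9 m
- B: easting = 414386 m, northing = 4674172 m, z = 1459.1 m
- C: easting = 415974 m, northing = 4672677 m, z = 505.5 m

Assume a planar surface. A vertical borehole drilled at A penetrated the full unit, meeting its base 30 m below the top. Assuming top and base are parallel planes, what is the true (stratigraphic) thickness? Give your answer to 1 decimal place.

27.2 m

Let the plane be z = a·easting + b·northing + c.
B−A: 291a + 1387b = 501.2;  C−A: 1879a − 108b = −452.4.
Solving gives a = −0.21738, b = 0.40696.
|∇z| = √(a²+b²) = 0.46138, so dip δ = arctan(0.46138) = 24.77°.
True thickness = vertical thickness × cos δ = 30 × cos 24.77° = 27.2 m.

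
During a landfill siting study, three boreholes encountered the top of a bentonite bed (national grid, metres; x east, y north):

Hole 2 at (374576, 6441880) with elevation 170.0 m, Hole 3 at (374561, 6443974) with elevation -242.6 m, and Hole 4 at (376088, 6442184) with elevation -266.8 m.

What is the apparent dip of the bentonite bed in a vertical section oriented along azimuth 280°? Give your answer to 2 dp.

11.89°

Let the plane be z = a·x + b·y + c.
Hole 3−Hole 2: −15a + 2094b = −412.6;  Hole 4−Hole 2: 1512a + 304b = −436.8.
Solving gives a = −0.24891, b = −0.19882.
Unit vector along 280° is (sin 280°, cos 280°) = (-0.9848, 0.1736).
Slope in that direction = a·(-0.9848) + b·(0.1736) = 0.21061.
Apparent dip = arctan|0.21061| = 11.89° (true dip is 17.7°, so apparent ≤ true as expected).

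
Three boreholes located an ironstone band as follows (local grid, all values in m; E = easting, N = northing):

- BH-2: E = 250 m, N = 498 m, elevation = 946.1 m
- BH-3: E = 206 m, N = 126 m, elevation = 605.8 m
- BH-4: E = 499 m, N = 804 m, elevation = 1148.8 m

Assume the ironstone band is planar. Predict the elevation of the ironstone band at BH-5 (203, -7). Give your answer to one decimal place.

479.5 m

Let the plane be z = a·E + b·N + c.
BH-3−BH-2: −44a − 372b = −340.3;  BH-4−BH-2: 249a + 306b = 202.7.
Solving gives a = −0.36288, b = 0.95771.
Then c = 946.1 − a·250 − b·498 = 559.88.
At (203, -7): z = −73.7 − 6.7 + 559.88 = 479.5 m.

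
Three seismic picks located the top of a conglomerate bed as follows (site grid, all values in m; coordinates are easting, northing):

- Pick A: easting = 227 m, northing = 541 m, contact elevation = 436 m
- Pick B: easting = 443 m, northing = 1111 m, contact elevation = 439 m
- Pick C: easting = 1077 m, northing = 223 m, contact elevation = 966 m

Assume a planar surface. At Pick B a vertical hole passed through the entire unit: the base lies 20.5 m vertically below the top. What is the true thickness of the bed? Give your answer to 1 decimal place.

17.7 m

Let the plane be z = a·easting + b·northing + c.
Pick B−Pick A: 216a + 570b = 3;  Pick C−Pick A: 850a − 318b = 530.
Solving gives a = 0.54783, b = −0.20234.
|∇z| = √(a²+b²) = 0.58400, so dip δ = arctan(0.58400) = 30.29°.
True thickness = vertical thickness × cos δ = 20.5 × cos 30.29° = 17.7 m.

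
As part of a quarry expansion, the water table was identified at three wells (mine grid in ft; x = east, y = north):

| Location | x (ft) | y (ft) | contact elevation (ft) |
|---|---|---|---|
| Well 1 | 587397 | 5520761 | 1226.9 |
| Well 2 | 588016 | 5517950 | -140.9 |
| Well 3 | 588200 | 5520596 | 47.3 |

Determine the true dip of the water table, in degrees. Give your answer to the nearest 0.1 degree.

Let the plane be z = a·x + b·y + c.
Well 2−Well 1: 619a − 2811b = −1367.8;  Well 3−Well 1: 803a − 165b = −1179.6.
Solving gives a = −1.43389, b = 0.17084.
Gradient magnitude |∇z| = √(a² + b²) = √(2.05603 + 0.02919) = 1.44403.
True dip = arctan(1.44403) = 55.3°, dipping toward E (azimuth ≈ 097°).

55.3°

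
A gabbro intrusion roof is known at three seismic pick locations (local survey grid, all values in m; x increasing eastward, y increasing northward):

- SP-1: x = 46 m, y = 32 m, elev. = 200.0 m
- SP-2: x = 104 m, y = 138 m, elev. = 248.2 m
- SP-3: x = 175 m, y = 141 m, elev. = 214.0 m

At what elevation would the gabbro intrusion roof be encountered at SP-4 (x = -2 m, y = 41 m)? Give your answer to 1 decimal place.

Two edge vectors: SP-1→SP-2 = (58, 106, 48.2), SP-1→SP-3 = (129, 109, 14).
Normal n = (SP-1→SP-2) × (SP-1→SP-3) = (-3769.8, 5405.8, -7352).
So ∂z/∂x = −n_x/n_z = −0.51276 and ∂z/∂y = −n_y/n_z = 0.73528.
Intercept c from SP-1: 200 + 23.59 − 23.53 = 200.06.
At (-2, 41): z = 1.0 + 30.1 + 200.06 = 231.2 m.

231.2 m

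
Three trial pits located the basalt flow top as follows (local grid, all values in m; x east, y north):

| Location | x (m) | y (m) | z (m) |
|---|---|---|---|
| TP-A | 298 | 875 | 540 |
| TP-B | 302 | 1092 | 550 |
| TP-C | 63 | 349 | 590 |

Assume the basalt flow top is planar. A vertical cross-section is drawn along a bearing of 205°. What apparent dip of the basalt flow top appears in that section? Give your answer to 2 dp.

Two edge vectors: TP-A→TP-B = (4, 217, 10), TP-A→TP-C = (-235, -526, 50).
Normal n = (TP-A→TP-B) × (TP-A→TP-C) = (16110, -2550, 48891).
So ∂z/∂x = −n_x/n_z = −0.32951 and ∂z/∂y = −n_y/n_z = 0.05216.
Unit vector along 205° is (sin 205°, cos 205°) = (-0.4226, -0.9063).
Slope in that direction = a·(-0.4226) + b·(-0.9063) = 0.09199.
Apparent dip = arctan|0.09199| = 5.26° (true dip is 18.4°, so apparent ≤ true as expected).

5.26°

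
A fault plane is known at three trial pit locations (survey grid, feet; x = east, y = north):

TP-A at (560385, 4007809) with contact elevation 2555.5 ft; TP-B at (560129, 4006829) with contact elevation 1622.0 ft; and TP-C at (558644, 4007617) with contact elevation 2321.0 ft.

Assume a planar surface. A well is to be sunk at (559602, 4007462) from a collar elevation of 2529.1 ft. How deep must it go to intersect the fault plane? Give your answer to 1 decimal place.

Two edge vectors: TP-A→TP-B = (-256, -980, -933.5), TP-A→TP-C = (-1741, -192, -234.5).
Normal n = (TP-A→TP-B) × (TP-A→TP-C) = (50578, 1565191.5, -1657028).
So ∂z/∂x = −n_x/n_z = 0.030523322 and ∂z/∂y = −n_y/n_z = 0.944577581.
Intercept c from TP-A: 2555.5 − 17104.81 − 3785686.53 = −3800235.84.
At (559602, 4007462): z_contact = 17080.91 + 3785358.76 − 3800235.84 = 2203.83 ft.
Depth below ground = 2529.1 − 2203.83 = 325.3 ft.

325.3 ft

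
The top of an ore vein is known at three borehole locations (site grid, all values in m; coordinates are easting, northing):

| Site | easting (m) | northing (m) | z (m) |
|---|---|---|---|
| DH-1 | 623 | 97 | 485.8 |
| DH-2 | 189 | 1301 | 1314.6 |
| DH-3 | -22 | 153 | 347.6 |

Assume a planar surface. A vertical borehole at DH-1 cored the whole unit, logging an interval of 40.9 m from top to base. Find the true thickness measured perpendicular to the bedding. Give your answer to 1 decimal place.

31.3 m

Two edge vectors: DH-1→DH-2 = (-434, 1204, 828.8), DH-1→DH-3 = (-645, 56, -138.2).
Normal n = (DH-1→DH-2) × (DH-1→DH-3) = (-212805.6, -594554.8, 752276).
So ∂z/∂easting = −n_x/n_z = 0.28288 and ∂z/∂northing = −n_y/n_z = 0.79034.
|∇z| = √(a²+b²) = 0.83944, so dip δ = arctan(0.83944) = 40.01°.
True thickness = vertical thickness × cos δ = 40.9 × cos 40.01° = 31.3 m.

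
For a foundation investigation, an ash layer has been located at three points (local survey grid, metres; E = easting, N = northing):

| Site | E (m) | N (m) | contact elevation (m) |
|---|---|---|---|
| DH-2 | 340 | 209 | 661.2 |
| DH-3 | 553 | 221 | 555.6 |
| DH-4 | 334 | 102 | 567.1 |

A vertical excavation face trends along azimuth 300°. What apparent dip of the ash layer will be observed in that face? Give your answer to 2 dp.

Let the plane be z = a·E + b·N + c.
DH-3−DH-2: 213a + 12b = −105.6;  DH-4−DH-2: −6a − 107b = −94.1.
Solving gives a = −0.54705, b = 0.91011.
Unit vector along 300° is (sin 300°, cos 300°) = (-0.8660, 0.5000).
Slope in that direction = a·(-0.8660) + b·(0.5000) = 0.92882.
Apparent dip = arctan|0.92882| = 42.89° (true dip is 46.7°, so apparent ≤ true as expected).

42.89°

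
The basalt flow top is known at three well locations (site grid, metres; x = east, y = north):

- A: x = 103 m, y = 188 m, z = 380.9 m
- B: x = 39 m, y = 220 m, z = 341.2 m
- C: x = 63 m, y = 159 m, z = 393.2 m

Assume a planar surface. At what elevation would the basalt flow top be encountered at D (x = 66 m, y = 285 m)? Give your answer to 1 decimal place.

Let the plane be z = a·x + b·y + c.
B−A: −64a + 32b = −39.7;  C−A: −40a − 29b = 12.3.
Solving gives a = 0.24161, b = −0.75740.
Then c = 380.9 − a·103 − b·188 = 498.40.
At (66, 285): z = 15.9 − 215.9 + 498.40 = 298.5 m.

298.5 m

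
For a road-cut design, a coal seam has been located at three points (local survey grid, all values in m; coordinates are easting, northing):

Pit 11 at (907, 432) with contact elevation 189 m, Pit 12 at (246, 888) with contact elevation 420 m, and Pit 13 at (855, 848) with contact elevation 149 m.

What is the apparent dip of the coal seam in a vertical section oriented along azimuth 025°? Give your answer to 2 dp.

18.31°

Let the plane be z = a·easting + b·northing + c.
Pit 12−Pit 11: −661a + 456b = 231;  Pit 13−Pit 11: −52a + 416b = −40.
Solving gives a = −0.45504, b = −0.15303.
Unit vector along 025° is (sin 25°, cos 25°) = (0.4226, 0.9063).
Slope in that direction = a·(0.4226) + b·(0.9063) = −0.33101.
Apparent dip = arctan|0.33101| = 18.31° (true dip is 25.6°, so apparent ≤ true as expected).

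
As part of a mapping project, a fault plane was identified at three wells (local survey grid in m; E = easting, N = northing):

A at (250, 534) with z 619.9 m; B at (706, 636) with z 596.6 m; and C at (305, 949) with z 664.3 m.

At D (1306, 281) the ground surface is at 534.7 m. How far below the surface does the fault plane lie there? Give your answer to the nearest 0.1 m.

Two edge vectors: A→B = (456, 102, -23.3), A→C = (55, 415, 44.4).
Normal n = (A→B) × (A→C) = (14198.3, -21527.9, 183630).
So ∂z/∂E = −n_x/n_z = −0.077320 and ∂z/∂N = −n_y/n_z = 0.117235.
Intercept c from A: 619.9 + 19.33 − 62.60 = 576.63.
At (1306, 281): z_contact = −100.98 + 32.94 + 576.63 = 508.59 m.
Depth below ground = 534.7 − 508.59 = 26.1 m.

26.1 m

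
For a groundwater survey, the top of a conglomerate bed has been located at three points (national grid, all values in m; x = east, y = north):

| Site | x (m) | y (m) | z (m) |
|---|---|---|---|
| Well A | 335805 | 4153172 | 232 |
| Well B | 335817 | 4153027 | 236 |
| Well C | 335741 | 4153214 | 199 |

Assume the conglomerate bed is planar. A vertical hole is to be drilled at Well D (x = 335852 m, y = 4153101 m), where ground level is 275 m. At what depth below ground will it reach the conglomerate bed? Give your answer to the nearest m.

Let the plane be z = a·x + b·y + c.
Well B−Well A: 12a − 145b = 4;  Well C−Well A: −64a + 42b = −33.
Solving gives a = 0.52609389, b = 0.01595260.
Then c = 232 − a·335805 − b·4153172 = −242686.84.
At (335852, 4153101): z_contact = 176689.7 + 66252.8 − 242686.84 = 255.6 m.
Depth below ground = 275 − 255.6 = 19 m.

19 m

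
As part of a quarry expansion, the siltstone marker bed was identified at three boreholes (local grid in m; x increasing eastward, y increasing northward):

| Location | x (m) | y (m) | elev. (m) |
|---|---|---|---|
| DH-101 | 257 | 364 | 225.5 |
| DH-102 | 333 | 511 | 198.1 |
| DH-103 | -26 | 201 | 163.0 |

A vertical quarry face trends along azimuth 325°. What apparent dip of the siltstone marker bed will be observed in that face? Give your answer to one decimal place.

31.7°

Two edge vectors: DH-101→DH-102 = (76, 147, -27.4), DH-101→DH-103 = (-283, -163, -62.5).
Normal n = (DH-101→DH-102) × (DH-101→DH-103) = (-13653.7, 12504.2, 29213).
So ∂z/∂x = −n_x/n_z = 0.46738 and ∂z/∂y = −n_y/n_z = −0.42804.
Unit vector along 325° is (sin 325°, cos 325°) = (-0.5736, 0.8192).
Slope in that direction = a·(-0.5736) + b·(0.8192) = −0.61871.
Apparent dip = arctan|0.61871| = 31.7° (true dip is 32.4°, so apparent ≤ true as expected).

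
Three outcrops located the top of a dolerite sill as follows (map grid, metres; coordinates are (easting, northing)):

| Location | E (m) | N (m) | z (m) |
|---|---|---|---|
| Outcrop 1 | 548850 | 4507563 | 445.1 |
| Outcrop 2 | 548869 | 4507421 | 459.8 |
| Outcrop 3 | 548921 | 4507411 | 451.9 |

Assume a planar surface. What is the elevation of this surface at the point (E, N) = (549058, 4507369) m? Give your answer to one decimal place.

433.1 m

Let the plane be z = a·E + b·N + c.
Outcrop 2−Outcrop 1: 19a − 142b = 14.7;  Outcrop 3−Outcrop 1: 71a − 152b = 6.8.
Solving gives a = −0.176369197, b = −0.127119822.
Then c = 445.1 − a·548850 − b·4507563 = 670245.94.
At (549058, 4507369): z = −96836.9 − 572975.9 + 670245.94 = 433.1 m.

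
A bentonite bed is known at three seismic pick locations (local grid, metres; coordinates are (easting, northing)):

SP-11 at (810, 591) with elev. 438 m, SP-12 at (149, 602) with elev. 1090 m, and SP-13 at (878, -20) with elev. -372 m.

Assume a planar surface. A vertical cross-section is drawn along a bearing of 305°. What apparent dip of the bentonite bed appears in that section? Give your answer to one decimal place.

56.1°

Let the plane be z = a·E + b·N + c.
SP-12−SP-11: −661a + 11b = 652;  SP-13−SP-11: 68a − 611b = −810.
Solving gives a = −0.96611, b = 1.21817.
Unit vector along 305° is (sin 305°, cos 305°) = (-0.8192, 0.5736).
Slope in that direction = a·(-0.8192) + b·(0.5736) = 1.49011.
Apparent dip = arctan|1.49011| = 56.1° (true dip is 57.3°, so apparent ≤ true as expected).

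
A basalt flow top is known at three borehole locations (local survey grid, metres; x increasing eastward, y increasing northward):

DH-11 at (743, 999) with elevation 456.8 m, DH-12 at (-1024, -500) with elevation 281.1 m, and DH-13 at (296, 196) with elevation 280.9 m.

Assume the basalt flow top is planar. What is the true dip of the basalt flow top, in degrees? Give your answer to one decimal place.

19.3°

Two edge vectors: DH-11→DH-12 = (-1767, -1499, -175.7), DH-11→DH-13 = (-447, -803, -175.9).
Normal n = (DH-11→DH-12) × (DH-11→DH-13) = (122587, -232277.4, 748848).
So ∂z/∂x = −n_x/n_z = −0.16370 and ∂z/∂y = −n_y/n_z = 0.31018.
Gradient magnitude |∇z| = √(a² + b²) = √(0.02680 + 0.09621) = 0.35073.
True dip = arctan(0.35073) = 19.3°, dipping toward SSE (azimuth ≈ 152°).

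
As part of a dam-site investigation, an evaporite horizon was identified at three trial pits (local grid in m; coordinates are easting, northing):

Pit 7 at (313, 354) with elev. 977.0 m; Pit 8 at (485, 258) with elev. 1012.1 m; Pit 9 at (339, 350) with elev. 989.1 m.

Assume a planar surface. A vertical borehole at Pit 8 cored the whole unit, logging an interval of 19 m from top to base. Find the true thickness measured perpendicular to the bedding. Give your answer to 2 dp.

14.42 m

Two edge vectors: Pit 7→Pit 8 = (172, -96, 35.1), Pit 7→Pit 9 = (26, -4, 12.1).
Normal n = (Pit 7→Pit 8) × (Pit 7→Pit 9) = (-1021.2, -1168.6, 1808).
So ∂z/∂easting = −n_x/n_z = 0.56482 and ∂z/∂northing = −n_y/n_z = 0.64635.
|∇z| = √(a²+b²) = 0.85837, so dip δ = arctan(0.85837) = 40.64°.
True thickness = vertical thickness × cos δ = 19 × cos 40.64° = 14.42 m.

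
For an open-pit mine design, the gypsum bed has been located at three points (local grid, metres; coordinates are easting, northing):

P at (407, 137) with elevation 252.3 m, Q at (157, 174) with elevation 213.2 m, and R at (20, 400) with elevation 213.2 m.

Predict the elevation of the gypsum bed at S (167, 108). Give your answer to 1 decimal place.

Two edge vectors: P→Q = (-250, 37, -39.1), P→R = (-387, 263, -39.1).
Normal n = (P→Q) × (P→R) = (8836.6, 5356.7, -51431).
So ∂z/∂easting = −n_x/n_z = 0.17181 and ∂z/∂northing = −n_y/n_z = 0.10415.
Intercept c from P: 252.3 − 69.93 − 14.27 = 168.10.
At (167, 108): z = 28.7 + 11.2 + 168.10 = 208.0 m.

208.0 m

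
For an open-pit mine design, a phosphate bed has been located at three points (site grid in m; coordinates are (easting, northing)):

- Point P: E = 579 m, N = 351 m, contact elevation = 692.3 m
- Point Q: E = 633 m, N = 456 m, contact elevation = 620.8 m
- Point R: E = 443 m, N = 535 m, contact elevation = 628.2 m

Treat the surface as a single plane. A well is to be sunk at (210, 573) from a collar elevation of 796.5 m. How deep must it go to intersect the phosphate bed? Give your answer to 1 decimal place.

127.2 m

Two edge vectors: Point P→Point Q = (54, 105, -71.5), Point P→Point R = (-136, 184, -64.1).
Normal n = (Point P→Point Q) × (Point P→Point R) = (6425.5, 13185.4, 24216).
So ∂z/∂E = −n_x/n_z = −0.26534 and ∂z/∂N = −n_y/n_z = −0.54449.
Intercept c from Point P: 692.3 + 153.63 + 191.12 = 1037.05.
At (210, 573): z_contact = −55.72 − 311.99 + 1037.05 = 669.33 m.
Depth below ground = 796.5 − 669.33 = 127.2 m.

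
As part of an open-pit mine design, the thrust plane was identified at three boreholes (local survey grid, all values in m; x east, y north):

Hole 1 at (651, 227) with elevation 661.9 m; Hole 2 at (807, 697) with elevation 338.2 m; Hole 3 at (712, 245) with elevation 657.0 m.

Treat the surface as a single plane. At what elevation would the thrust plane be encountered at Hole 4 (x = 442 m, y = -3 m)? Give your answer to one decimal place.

802.2 m

Two edge vectors: Hole 1→Hole 2 = (156, 470, -323.7), Hole 1→Hole 3 = (61, 18, -4.9).
Normal n = (Hole 1→Hole 2) × (Hole 1→Hole 3) = (3523.6, -18981.3, -25862).
So ∂z/∂x = −n_x/n_z = 0.13625 and ∂z/∂y = −n_y/n_z = −0.73395.
Intercept c from Hole 1: 661.9 − 88.70 + 166.61 = 739.81.
At (442, -3): z = 60.2 + 2.2 + 739.81 = 802.2 m.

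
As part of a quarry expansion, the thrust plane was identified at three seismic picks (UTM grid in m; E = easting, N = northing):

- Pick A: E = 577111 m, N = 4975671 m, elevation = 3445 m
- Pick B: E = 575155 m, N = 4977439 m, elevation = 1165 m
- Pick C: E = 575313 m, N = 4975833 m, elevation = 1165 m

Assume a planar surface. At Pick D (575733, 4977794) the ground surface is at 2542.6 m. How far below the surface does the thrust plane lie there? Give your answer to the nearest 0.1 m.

593.4 m

Two edge vectors: Pick A→Pick B = (-1956, 1768, -2280), Pick A→Pick C = (-1798, 162, -2280).
Normal n = (Pick A→Pick B) × (Pick A→Pick C) = (-3661680, -360240, 2861992).
So ∂z/∂E = −n_x/n_z = 1.279416574 and ∂z/∂N = −n_y/n_z = 0.125870373.
Intercept c from Pick A: 3445 − 738365.38 − 626289.56 = −1361209.94.
At (575733, 4977794): z_contact = 736602.34 + 626556.79 − 1361209.94 = 1949.19 m.
Depth below ground = 2542.6 − 1949.19 = 593.4 m.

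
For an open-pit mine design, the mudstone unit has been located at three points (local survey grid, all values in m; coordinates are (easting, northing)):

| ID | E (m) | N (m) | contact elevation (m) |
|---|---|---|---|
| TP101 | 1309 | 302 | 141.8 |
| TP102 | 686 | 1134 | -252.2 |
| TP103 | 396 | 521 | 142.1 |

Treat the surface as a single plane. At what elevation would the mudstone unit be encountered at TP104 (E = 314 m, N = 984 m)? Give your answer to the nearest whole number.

Let the plane be z = a·E + b·N + c.
TP102−TP101: −623a + 832b = −394;  TP103−TP101: −913a + 219b = 0.3.
Solving gives a = −0.13886, b = −0.57754.
Then c = 141.8 − a·1309 − b·302 = 497.99.
At (314, 984): z = −43.6 − 568.3 + 497.99 = -113.9 m.

-114 m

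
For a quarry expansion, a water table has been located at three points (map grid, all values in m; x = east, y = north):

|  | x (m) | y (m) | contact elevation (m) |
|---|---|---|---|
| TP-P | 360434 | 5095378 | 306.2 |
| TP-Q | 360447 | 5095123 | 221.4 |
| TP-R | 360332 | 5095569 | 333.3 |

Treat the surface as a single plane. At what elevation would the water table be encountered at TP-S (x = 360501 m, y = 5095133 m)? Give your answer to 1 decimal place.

Let the plane be z = a·x + b·y + c.
TP-Q−TP-P: 13a − 255b = −84.8;  TP-R−TP-P: −102a + 191b = 27.1.
Solving gives a = 0.394708208, b = 0.352671399.
Then c = 306.2 − a·360434 − b·5095378 = −1938954.14.
At (360501, 5095133): z = 142292.7 + 1796907.7 − 1938954.14 = 246.2 m.

246.2 m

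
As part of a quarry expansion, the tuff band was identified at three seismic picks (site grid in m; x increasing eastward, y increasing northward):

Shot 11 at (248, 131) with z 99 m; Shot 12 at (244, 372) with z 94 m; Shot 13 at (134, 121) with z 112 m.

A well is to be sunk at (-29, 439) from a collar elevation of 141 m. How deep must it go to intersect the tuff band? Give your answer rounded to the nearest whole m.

18 m

Two edge vectors: Shot 11→Shot 12 = (-4, 241, -5), Shot 11→Shot 13 = (-114, -10, 13).
Normal n = (Shot 11→Shot 12) × (Shot 11→Shot 13) = (3083, 622, 27514).
So ∂z/∂x = −n_x/n_z = −0.11205 and ∂z/∂y = −n_y/n_z = −0.02261.
Intercept c from Shot 11: 99 + 27.79 + 2.96 = 129.75.
At (-29, 439): z_contact = 3.2 − 9.9 + 129.75 = 123.1 m.
Depth below ground = 141 − 123.1 = 18 m.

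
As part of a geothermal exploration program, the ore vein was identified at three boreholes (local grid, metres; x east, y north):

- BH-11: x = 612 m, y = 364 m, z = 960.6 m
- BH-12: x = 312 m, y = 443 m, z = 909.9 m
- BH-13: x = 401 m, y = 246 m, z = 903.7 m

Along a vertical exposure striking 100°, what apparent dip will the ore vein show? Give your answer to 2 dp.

10.03°

Two edge vectors: BH-11→BH-12 = (-300, 79, -50.7), BH-11→BH-13 = (-211, -118, -56.9).
Normal n = (BH-11→BH-12) × (BH-11→BH-13) = (-10477.7, -6372.3, 52069).
So ∂z/∂x = −n_x/n_z = 0.20123 and ∂z/∂y = −n_y/n_z = 0.12238.
Unit vector along 100° is (sin 100°, cos 100°) = (0.9848, -0.1736).
Slope in that direction = a·(0.9848) + b·(-0.1736) = 0.17692.
Apparent dip = arctan|0.17692| = 10.03° (true dip is 13.3°, so apparent ≤ true as expected).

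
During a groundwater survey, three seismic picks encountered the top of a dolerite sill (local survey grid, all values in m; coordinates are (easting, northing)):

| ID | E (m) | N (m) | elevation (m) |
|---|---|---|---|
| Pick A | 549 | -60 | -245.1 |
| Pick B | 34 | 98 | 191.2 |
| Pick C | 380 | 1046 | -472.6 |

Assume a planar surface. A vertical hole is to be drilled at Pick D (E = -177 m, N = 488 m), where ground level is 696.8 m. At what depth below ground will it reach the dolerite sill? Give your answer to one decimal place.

Two edge vectors: Pick A→Pick B = (-515, 158, 436.3), Pick A→Pick C = (-169, 1106, -227.5).
Normal n = (Pick A→Pick B) × (Pick A→Pick C) = (-518492.8, -190897.2, -542888).
So ∂z/∂E = −n_x/n_z = −0.955064 and ∂z/∂N = −n_y/n_z = −0.351633.
Intercept c from Pick A: -245.1 + 524.33 − 21.10 = 258.13.
At (-177, 488): z_contact = 169.05 − 171.60 + 258.13 = 255.58 m.
Depth below ground = 696.8 − 255.58 = 441.2 m.

441.2 m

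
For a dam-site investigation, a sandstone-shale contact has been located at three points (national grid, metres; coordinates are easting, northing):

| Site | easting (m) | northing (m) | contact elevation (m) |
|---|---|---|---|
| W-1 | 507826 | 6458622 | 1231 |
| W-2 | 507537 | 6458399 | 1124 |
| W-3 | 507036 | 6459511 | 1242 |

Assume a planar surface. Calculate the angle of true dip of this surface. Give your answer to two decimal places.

Two edge vectors: W-1→W-2 = (-289, -223, -107), W-1→W-3 = (-790, 889, 11).
Normal n = (W-1→W-2) × (W-1→W-3) = (92670, 87709, -433091).
So ∂z/∂easting = −n_x/n_z = 0.21397 and ∂z/∂northing = −n_y/n_z = 0.20252.
Gradient magnitude |∇z| = √(a² + b²) = √(0.04578 + 0.04101) = 0.29462.
True dip = arctan(0.29462) = 16.42°, dipping toward SW (azimuth ≈ 227°).

16.42°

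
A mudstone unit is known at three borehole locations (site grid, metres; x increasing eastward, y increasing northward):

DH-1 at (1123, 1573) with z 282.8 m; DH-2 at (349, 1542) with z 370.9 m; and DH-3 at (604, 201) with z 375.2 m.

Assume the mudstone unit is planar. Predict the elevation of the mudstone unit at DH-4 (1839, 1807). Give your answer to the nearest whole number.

Two edge vectors: DH-1→DH-2 = (-774, -31, 88.1), DH-1→DH-3 = (-519, -1372, 92.4).
Normal n = (DH-1→DH-2) × (DH-1→DH-3) = (118008.8, 25793.7, 1045839).
So ∂z/∂x = −n_x/n_z = −0.11284 and ∂z/∂y = −n_y/n_z = −0.02466.
Intercept c from DH-1: 282.8 + 126.72 + 38.80 = 448.31.
At (1839, 1807): z = −207.5 − 44.6 + 448.31 = 196.2 m.

196 m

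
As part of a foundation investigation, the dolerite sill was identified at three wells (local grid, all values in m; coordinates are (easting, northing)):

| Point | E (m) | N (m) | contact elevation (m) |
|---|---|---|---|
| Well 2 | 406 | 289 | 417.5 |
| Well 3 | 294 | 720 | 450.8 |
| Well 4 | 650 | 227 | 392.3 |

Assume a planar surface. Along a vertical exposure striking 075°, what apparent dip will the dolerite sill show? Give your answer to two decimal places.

Two edge vectors: Well 2→Well 3 = (-112, 431, 33.3), Well 2→Well 4 = (244, -62, -25.2).
Normal n = (Well 2→Well 3) × (Well 2→Well 4) = (-8796.6, 5302.8, -98220).
So ∂z/∂E = −n_x/n_z = −0.08956 and ∂z/∂N = −n_y/n_z = 0.05399.
Unit vector along 075° is (sin 75°, cos 75°) = (0.9659, 0.2588).
Slope in that direction = a·(0.9659) + b·(0.2588) = −0.07254.
Apparent dip = arctan|0.07254| = 4.15° (true dip is 6.0°, so apparent ≤ true as expected).

4.15°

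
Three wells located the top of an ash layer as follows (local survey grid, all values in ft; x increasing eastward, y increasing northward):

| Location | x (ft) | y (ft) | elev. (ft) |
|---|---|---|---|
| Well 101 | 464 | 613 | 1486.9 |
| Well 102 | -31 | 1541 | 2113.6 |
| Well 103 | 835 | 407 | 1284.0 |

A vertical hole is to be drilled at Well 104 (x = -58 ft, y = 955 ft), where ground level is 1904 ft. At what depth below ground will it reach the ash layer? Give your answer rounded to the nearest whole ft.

Let the plane be z = a·x + b·y + c.
Well 102−Well 101: −495a + 928b = 626.7;  Well 103−Well 101: 371a − 206b = −202.9.
Solving gives a = −0.24427, b = 0.54503.
Then c = 1486.9 − a·464 − b·613 = 1266.14.
At (-58, 955): z_contact = 14.2 + 520.5 + 1266.14 = 1800.8 ft.
Depth below ground = 1904 − 1800.8 = 103 ft.

103 ft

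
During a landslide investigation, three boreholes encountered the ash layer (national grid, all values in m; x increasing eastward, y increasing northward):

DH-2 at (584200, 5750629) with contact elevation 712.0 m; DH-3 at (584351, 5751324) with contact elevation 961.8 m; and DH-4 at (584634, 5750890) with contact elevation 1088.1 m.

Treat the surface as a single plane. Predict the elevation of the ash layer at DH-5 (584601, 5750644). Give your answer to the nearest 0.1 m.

Let the plane be z = a·x + b·y + c.
DH-3−DH-2: 151a + 695b = 249.8;  DH-4−DH-2: 434a + 261b = 376.1.
Solving gives a = 0.748197880, b = 0.196866360.
Then c = 712 − a·584200 − b·5750629 = −1568490.60.
At (584601, 5750644): z = 437397.2 + 1132108.4 − 1568490.60 = 1015.0 m.

1015.0 m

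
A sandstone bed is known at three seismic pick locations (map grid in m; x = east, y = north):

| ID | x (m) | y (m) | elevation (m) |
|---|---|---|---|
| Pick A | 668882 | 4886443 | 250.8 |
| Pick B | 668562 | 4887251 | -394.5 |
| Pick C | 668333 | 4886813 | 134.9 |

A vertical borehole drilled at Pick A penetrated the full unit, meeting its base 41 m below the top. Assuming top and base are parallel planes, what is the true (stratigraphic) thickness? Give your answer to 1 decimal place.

28.0 m

Two edge vectors: Pick A→Pick B = (-320, 808, -645.3), Pick A→Pick C = (-549, 370, -115.9).
Normal n = (Pick A→Pick B) × (Pick A→Pick C) = (145113.8, 317181.7, 325192).
So ∂z/∂x = −n_x/n_z = −0.44624 and ∂z/∂y = −n_y/n_z = −0.97537.
|∇z| = √(a²+b²) = 1.07260, so dip δ = arctan(1.07260) = 47.01°.
True thickness = vertical thickness × cos δ = 41 × cos 47.01° = 28.0 m.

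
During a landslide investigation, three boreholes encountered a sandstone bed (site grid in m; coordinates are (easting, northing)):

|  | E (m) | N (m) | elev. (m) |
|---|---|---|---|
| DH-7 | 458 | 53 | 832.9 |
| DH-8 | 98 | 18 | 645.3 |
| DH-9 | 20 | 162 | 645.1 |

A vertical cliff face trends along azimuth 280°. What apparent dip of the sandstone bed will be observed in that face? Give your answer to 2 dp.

Let the plane be z = a·E + b·N + c.
DH-8−DH-7: −360a − 35b = −187.6;  DH-9−DH-7: −438a + 109b = −187.8.
Solving gives a = 0.49517, b = 0.26683.
Unit vector along 280° is (sin 280°, cos 280°) = (-0.9848, 0.1736).
Slope in that direction = a·(-0.9848) + b·(0.1736) = −0.44131.
Apparent dip = arctan|0.44131| = 23.81° (true dip is 29.4°, so apparent ≤ true as expected).

23.81°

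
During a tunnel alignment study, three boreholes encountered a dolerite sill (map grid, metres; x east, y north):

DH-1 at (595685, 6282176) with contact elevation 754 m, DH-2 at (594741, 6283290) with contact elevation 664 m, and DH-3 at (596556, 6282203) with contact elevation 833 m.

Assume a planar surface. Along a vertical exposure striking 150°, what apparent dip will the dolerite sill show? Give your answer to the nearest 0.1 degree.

2.8°

Let the plane be z = a·x + b·y + c.
DH-2−DH-1: −944a + 1114b = −90;  DH-3−DH-1: 871a + 27b = 79.
Solving gives a = 0.09082, b = −0.00383.
Unit vector along 150° is (sin 150°, cos 150°) = (0.5000, -0.8660).
Slope in that direction = a·(0.5000) + b·(-0.8660) = 0.04873.
Apparent dip = arctan|0.04873| = 2.8° (true dip is 5.2°, so apparent ≤ true as expected).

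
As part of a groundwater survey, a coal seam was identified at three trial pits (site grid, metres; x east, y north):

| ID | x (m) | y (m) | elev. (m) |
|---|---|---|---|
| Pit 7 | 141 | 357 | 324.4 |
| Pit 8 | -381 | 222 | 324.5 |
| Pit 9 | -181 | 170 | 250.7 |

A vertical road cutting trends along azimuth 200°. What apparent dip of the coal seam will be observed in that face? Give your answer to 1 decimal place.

31.2°

Let the plane be z = a·x + b·y + c.
Pit 8−Pit 7: −522a − 135b = 0.1;  Pit 9−Pit 7: −322a − 187b = −73.7.
Solving gives a = −0.18411, b = 0.71113.
Unit vector along 200° is (sin 200°, cos 200°) = (-0.3420, -0.9397).
Slope in that direction = a·(-0.3420) + b·(-0.9397) = −0.60528.
Apparent dip = arctan|0.60528| = 31.2° (true dip is 36.3°, so apparent ≤ true as expected).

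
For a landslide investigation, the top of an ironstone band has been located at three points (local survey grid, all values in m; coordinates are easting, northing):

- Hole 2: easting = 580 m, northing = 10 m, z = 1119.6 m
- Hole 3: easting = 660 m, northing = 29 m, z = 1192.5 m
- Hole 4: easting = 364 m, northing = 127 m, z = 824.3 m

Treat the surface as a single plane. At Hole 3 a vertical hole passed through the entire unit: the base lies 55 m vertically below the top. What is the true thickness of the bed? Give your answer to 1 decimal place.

35.2 m

Two edge vectors: Hole 2→Hole 3 = (80, 19, 72.9), Hole 2→Hole 4 = (-216, 117, -295.3).
Normal n = (Hole 2→Hole 3) × (Hole 2→Hole 4) = (-14140, 7877.6, 13464).
So ∂z/∂easting = −n_x/n_z = 1.05021 and ∂z/∂northing = −n_y/n_z = −0.58509.
|∇z| = √(a²+b²) = 1.20219, so dip δ = arctan(1.20219) = 50.25°.
True thickness = vertical thickness × cos δ = 55 × cos 50.25° = 35.2 m.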